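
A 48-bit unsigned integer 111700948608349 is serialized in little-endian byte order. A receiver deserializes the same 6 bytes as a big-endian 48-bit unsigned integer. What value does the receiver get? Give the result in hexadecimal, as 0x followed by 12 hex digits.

0x5DE55C679765

111700948608349 in 48-bit hexadecimal is 0x6597675CE55D.
Stored little-endian, the bytes at ascending addresses are 5D E5 5C 67 97 65.
Read back as big-endian, the last byte is least significant, giving 0x5DE55C679765.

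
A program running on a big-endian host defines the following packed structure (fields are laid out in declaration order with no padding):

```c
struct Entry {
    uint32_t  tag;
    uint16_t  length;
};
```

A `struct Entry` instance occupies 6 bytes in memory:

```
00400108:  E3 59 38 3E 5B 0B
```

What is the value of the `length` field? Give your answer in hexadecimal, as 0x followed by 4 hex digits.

0x5B0B

`length` follows `tag` (4 bytes), so it starts at byte offset 4 and occupies 2 bytes.
Bytes at offsets 4..5: 5B 0B.
In big-endian order the high byte comes first in memory.
The bytes are already most-significant first: 0x5B0B.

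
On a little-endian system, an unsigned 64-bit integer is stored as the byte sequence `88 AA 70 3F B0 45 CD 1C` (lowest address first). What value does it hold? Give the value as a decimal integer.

Little-endian stores the least-significant byte at the lowest address.
Reassemble most-significant byte first: 1C CD 45 B0 3F 70 AA 88 → 0x1CCD45B03F70AA88.
0x1CCD45B03F70AA88 = 2075391626568575624.

2075391626568575624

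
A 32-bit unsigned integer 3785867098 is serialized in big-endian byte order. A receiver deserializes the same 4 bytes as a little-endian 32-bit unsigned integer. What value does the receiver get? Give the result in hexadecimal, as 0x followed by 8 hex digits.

3785867098 in 32-bit hexadecimal is 0xE1A7BF5A.
Stored big-endian, the bytes at ascending addresses are E1 A7 BF 5A.
Read back as little-endian, the first byte is least significant, giving 0x5ABFA7E1.

0x5ABFA7E1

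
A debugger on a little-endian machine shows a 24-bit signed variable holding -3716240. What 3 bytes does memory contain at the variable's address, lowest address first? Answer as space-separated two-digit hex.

70 4B C7

Two's complement of -3716240 in 24 bits: 3716240 = 0x38B490; invert → 0xC74B6F; add 1 → 0xC74B70.
Split into bytes (most-significant first): C7 4B 70.
In little-endian order the low byte comes first in memory.
So at ascending addresses the bytes are 70 4B C7.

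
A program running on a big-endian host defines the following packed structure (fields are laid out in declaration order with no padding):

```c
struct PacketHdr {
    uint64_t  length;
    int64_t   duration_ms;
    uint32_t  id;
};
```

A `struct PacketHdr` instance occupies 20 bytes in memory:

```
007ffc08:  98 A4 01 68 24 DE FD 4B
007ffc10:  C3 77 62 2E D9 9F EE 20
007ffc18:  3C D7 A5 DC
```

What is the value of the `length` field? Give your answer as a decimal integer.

10998917736752414027

`length` is the first field, at byte offset 0, occupying 8 bytes.
Bytes at offsets 0..7: 98 A4 01 68 24 DE FD 4B.
Big-endian stores the most-significant byte at the lowest address.
The bytes are already most-significant first: 0x98A4016824DEFD4B.
0x98A4016824DEFD4B = 10998917736752414027.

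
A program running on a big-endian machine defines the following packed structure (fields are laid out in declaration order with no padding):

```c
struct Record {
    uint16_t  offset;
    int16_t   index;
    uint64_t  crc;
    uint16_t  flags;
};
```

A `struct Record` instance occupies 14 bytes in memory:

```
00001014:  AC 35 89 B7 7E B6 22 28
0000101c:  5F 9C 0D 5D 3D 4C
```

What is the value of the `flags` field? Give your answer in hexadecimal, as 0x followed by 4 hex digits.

0x3D4C

`flags` follows `offset` (2 B), `index` (2 B), `crc` (8 B), so it starts at offset 2 + 2 + 8 = 12 and occupies 2 bytes.
Bytes at offsets 12..13: 3D 4C.
Big-endian stores the most-significant byte at the lowest address.
The bytes are already most-significant first: 0x3D4C.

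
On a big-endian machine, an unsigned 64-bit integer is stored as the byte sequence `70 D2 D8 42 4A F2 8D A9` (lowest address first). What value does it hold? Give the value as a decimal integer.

Big-endian stores the most-significant byte at the lowest address.
The bytes are already most-significant first: 0x70D2D8424AF28DA9.
0x70D2D8424AF28DA9 = 8129798056594017705.

8129798056594017705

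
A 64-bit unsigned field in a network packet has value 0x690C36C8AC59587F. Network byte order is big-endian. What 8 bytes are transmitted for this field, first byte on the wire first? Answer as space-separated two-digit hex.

Split into bytes (most-significant first): 69 0C 36 C8 AC 59 58 7F.
Big-endian stores the most-significant byte at the lowest address.
So the memory order matches the most-significant-first order: 69 0C 36 C8 AC 59 58 7F.

69 0C 36 C8 AC 59 58 7F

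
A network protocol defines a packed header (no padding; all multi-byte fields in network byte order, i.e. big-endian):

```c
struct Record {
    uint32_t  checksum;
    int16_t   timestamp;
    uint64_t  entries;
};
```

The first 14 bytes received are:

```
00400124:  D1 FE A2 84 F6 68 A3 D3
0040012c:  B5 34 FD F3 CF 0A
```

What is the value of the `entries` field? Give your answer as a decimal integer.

11804978287471742730

`entries` follows `checksum` (4 B), `timestamp` (2 B), so it starts at offset 4 + 2 = 6 and occupies 8 bytes.
Bytes at offsets 6..13: A3 D3 B5 34 FD F3 CF 0A.
Big-endian: lowest address holds the most-significant byte.
The bytes are already most-significant first: 0xA3D3B534FDF3CF0A.
0xA3D3B534FDF3CF0A = 11804978287471742730.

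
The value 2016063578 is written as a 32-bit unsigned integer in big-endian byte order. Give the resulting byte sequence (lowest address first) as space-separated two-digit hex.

78 2A B0 5A

2016063578 in hexadecimal, padded to 32 bits, is 0x782AB05A.
Split into bytes (most-significant first): 78 2A B0 5A.
Big-endian: lowest address holds the most-significant byte.
So the memory order matches the most-significant-first order: 78 2A B0 5A.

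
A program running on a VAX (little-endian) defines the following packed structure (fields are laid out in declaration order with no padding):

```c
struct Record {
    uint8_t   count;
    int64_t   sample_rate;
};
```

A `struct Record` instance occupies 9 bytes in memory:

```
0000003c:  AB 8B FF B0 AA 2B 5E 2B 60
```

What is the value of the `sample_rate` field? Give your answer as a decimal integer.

`sample_rate` follows `count` (1 byte), so it starts at byte offset 1 and occupies 8 bytes.
Bytes at offsets 1..8: 8B FF B0 AA 2B 5E 2B 60.
In little-endian order the low byte comes first in memory.
Reassemble most-significant byte first: 60 2B 5E 2B AA B0 FF 8B → 0x602B5E2BAAB0FF8B.
0x602B5E2BAAB0FF8B = 6929735993279971211.

6929735993279971211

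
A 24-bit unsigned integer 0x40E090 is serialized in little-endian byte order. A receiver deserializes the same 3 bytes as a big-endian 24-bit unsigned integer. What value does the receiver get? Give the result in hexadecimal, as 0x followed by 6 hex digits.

0x90E040

Stored little-endian, the bytes at ascending addresses are 90 E0 40.
Read back as big-endian, the last byte is least significant, giving 0x90E040.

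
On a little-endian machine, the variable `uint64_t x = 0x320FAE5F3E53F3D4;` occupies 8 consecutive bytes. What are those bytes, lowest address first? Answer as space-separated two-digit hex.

D4 F3 53 3E 5F AE 0F 32

Split into bytes (most-significant first): 32 0F AE 5F 3E 53 F3 D4.
Little-endian stores the least-significant byte at the lowest address.
So at ascending addresses the bytes are D4 F3 53 3E 5F AE 0F 32.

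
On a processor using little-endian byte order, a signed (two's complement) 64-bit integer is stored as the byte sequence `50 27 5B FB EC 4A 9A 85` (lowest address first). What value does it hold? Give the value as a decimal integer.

-8819654538561902768

Little-endian: lowest address holds the least-significant byte.
Reassemble most-significant byte first: 85 9A 4A EC FB 5B 27 50 → 0x859A4AECFB5B2750.
Top bit is set, so as a signed 64-bit value this is 0x859A4AECFB5B2750 − 2^64 = -8819654538561902768.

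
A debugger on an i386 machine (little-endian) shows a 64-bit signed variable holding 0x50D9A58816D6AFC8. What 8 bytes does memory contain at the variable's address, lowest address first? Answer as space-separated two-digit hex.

C8 AF D6 16 88 A5 D9 50

Split into bytes (most-significant first): 50 D9 A5 88 16 D6 AF C8.
Little-endian: lowest address holds the least-significant byte.
So at ascending addresses the bytes are C8 AF D6 16 88 A5 D9 50.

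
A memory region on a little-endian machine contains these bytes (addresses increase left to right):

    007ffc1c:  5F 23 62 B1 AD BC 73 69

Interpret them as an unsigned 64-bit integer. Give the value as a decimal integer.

Little-endian stores the least-significant byte at the lowest address.
Reassemble most-significant byte first: 69 73 BC AD B1 62 23 5F → 0x6973BCADB162235F.
0x6973BCADB162235F = 7598624450495521631.

7598624450495521631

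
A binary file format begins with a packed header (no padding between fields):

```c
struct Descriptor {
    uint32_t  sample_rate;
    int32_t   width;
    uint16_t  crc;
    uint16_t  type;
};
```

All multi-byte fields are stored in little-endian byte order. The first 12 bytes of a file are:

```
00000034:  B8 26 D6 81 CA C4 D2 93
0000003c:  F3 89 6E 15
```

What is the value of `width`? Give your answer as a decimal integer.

`width` follows `sample_rate` (4 bytes), so it starts at byte offset 4 and occupies 4 bytes.
Bytes at offsets 4..7: CA C4 D2 93.
Little-endian: lowest address holds the least-significant byte.
Reassemble most-significant byte first: 93 D2 C4 CA → 0x93D2C4CA.
Top bit is set, so as a signed 32-bit value this is 0x93D2C4CA − 2^32 = -1814903606.

-1814903606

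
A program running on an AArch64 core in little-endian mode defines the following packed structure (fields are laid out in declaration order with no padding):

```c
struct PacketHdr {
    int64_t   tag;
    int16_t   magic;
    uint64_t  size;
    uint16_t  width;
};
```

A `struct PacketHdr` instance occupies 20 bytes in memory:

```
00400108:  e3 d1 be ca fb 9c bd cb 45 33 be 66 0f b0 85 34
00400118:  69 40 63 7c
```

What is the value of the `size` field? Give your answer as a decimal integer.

4641298639771100862

`size` follows `tag` (8 B), `magic` (2 B), so it starts at offset 8 + 2 = 10 and occupies 8 bytes.
Bytes at offsets 10..17: BE 66 0F B0 85 34 69 40.
In little-endian order the low byte comes first in memory.
Reassemble most-significant byte first: 40 69 34 85 B0 0F 66 BE → 0x40693485B00F66BE.
0x40693485B00F66BE = 4641298639771100862.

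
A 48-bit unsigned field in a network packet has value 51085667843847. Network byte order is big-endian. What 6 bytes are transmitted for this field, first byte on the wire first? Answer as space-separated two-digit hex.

51085667843847 in hexadecimal, padded to 48 bits, is 0x2E764F15BF07.
Split into bytes (most-significant first): 2E 76 4F 15 BF 07.
Big-endian: lowest address holds the most-significant byte.
So the memory order matches the most-significant-first order: 2E 76 4F 15 BF 07.

2E 76 4F 15 BF 07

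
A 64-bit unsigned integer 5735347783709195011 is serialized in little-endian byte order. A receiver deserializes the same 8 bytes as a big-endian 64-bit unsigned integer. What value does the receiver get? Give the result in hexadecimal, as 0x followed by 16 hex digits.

5735347783709195011 in 64-bit hexadecimal is 0x4F980C6C0F4F7B03.
Stored little-endian, the bytes at ascending addresses are 03 7B 4F 0F 6C 0C 98 4F.
Read back as big-endian, the last byte is least significant, giving 0x037B4F0F6C0C984F.

0x037B4F0F6C0C984F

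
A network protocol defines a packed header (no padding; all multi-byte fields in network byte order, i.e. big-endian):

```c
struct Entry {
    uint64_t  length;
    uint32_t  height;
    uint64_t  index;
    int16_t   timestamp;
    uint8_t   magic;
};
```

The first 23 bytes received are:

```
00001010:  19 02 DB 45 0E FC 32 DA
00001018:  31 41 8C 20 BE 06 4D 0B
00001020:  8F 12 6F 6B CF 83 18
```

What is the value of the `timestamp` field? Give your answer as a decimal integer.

-12413

`timestamp` follows `length` (8 B), `height` (4 B), `index` (8 B), so it starts at offset 8 + 4 + 8 = 20 and occupies 2 bytes.
Bytes at offsets 20..21: CF 83.
Big-endian stores the most-significant byte at the lowest address.
The bytes are already most-significant first: 0xCF83.
Top bit is set, so as a signed 16-bit value this is 0xCF83 − 2^16 = -12413.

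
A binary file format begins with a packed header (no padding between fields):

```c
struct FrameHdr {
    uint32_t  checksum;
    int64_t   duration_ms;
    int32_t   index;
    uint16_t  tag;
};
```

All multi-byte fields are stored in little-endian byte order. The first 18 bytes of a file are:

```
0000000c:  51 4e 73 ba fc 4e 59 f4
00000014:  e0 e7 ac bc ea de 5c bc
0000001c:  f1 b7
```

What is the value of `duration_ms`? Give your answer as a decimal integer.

-4851247745226682628

`duration_ms` follows `checksum` (4 bytes), so it starts at byte offset 4 and occupies 8 bytes.
Bytes at offsets 4..11: FC 4E 59 F4 E0 E7 AC BC.
Little-endian stores the least-significant byte at the lowest address.
Reassemble most-significant byte first: BC AC E7 E0 F4 59 4E FC → 0xBCACE7E0F4594EFC.
Top bit is set, so as a signed 64-bit value this is 0xBCACE7E0F4594EFC − 2^64 = -4851247745226682628.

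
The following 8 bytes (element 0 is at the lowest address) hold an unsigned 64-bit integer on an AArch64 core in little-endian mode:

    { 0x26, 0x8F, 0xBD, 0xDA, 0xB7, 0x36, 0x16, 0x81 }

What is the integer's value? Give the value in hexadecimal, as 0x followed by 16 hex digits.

0x811636B7DABD8F26

In little-endian order the low byte comes first in memory.
Reassemble most-significant byte first: 81 16 36 B7 DA BD 8F 26 → 0x811636B7DABD8F26.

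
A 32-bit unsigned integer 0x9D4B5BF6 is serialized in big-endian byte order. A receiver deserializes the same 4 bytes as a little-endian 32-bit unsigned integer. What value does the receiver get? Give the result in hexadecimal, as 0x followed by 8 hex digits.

0xF65B4B9D

Stored big-endian, the bytes at ascending addresses are 9D 4B 5B F6.
Read back as little-endian, the first byte is least significant, giving 0xF65B4B9D.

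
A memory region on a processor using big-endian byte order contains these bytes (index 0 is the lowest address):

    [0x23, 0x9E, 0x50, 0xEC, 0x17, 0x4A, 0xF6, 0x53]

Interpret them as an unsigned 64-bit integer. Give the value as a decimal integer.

2566577812581054035

Big-endian stores the most-significant byte at the lowest address.
The bytes are already most-significant first: 0x239E50EC174AF653.
0x239E50EC174AF653 = 2566577812581054035.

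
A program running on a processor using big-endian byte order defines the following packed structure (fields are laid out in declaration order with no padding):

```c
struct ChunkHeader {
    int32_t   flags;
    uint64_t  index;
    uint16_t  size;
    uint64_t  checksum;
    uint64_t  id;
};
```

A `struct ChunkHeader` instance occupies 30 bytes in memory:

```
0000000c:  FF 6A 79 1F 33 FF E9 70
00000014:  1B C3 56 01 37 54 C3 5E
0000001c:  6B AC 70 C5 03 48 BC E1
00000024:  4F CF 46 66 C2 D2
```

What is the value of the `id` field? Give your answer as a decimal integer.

`id` follows `flags` (4 B), `index` (8 B), `size` (2 B), `checksum` (8 B), so it starts at offset 4 + 8 + 2 + 8 = 22 and occupies 8 bytes.
Bytes at offsets 22..29: BC E1 4F CF 46 66 C2 D2.
Big-endian stores the most-significant byte at the lowest address.
The bytes are already most-significant first: 0xBCE14FCF4666C2D2.
0xBCE14FCF4666C2D2 = 13610247300548313810.

13610247300548313810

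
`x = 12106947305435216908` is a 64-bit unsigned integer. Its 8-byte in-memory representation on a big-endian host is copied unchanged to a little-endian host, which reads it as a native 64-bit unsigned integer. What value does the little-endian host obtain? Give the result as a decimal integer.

917844606165714088

12106947305435216908 in 64-bit hexadecimal is 0xA804846DCED6BC0C.
Stored big-endian, the bytes at ascending addresses are A8 04 84 6D CE D6 BC 0C.
Read back as little-endian, the first byte is least significant, giving 0x0CBCD6CE6D8404A8.
0x0CBCD6CE6D8404A8 = 917844606165714088.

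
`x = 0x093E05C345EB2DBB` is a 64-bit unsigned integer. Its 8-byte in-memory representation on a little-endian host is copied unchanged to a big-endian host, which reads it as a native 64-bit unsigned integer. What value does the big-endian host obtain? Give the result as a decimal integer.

Stored little-endian, the bytes at ascending addresses are BB 2D EB 45 C3 05 3E 09.
Read back as big-endian, the last byte is least significant, giving 0xBB2DEB45C3053E09.
0xBB2DEB45C3053E09 = 13487695143901675017.

13487695143901675017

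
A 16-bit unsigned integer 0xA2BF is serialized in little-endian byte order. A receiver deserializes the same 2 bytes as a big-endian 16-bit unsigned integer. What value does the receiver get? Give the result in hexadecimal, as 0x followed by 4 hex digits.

0xBFA2

Stored little-endian, the bytes at ascending addresses are BF A2.
Read back as big-endian, the last byte is least significant, giving 0xBFA2.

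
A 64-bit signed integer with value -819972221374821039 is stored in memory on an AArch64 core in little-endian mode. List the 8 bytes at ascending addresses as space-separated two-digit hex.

51 0D 44 EB 9B DF 9E F4

Two's complement of -819972221374821039 in 64 bits: 819972221374821039 = 0x0B61206414BBF2AF; invert → 0xF49EDF9BEB440D50; add 1 → 0xF49EDF9BEB440D51.
Split into bytes (most-significant first): F4 9E DF 9B EB 44 0D 51.
Little-endian: lowest address holds the least-significant byte.
So at ascending addresses the bytes are 51 0D 44 EB 9B DF 9E F4.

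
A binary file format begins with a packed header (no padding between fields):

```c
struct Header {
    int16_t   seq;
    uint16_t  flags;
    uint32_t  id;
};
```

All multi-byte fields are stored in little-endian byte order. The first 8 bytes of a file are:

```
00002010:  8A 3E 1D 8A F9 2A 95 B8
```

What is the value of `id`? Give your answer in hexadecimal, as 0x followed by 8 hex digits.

`id` follows `seq` (2 B), `flags` (2 B), so it starts at offset 2 + 2 = 4 and occupies 4 bytes.
Bytes at offsets 4..7: F9 2A 95 B8.
In little-endian order the low byte comes first in memory.
Reassemble most-significant byte first: B8 95 2A F9 → 0xB8952AF9.

0xB8952AF9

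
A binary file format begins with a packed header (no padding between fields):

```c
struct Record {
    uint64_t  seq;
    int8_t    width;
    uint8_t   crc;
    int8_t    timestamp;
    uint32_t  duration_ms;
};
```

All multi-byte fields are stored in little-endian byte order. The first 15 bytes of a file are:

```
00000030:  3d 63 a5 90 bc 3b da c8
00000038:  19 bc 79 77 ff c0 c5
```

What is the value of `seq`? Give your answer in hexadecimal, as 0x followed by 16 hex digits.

0xC8DA3BBC90A5633D

`seq` is the first field, at byte offset 0, occupying 8 bytes.
Bytes at offsets 0..7: 3D 63 A5 90 BC 3B DA C8.
Little-endian stores the least-significant byte at the lowest address.
Reassemble most-significant byte first: C8 DA 3B BC 90 A5 63 3D → 0xC8DA3BBC90A5633D.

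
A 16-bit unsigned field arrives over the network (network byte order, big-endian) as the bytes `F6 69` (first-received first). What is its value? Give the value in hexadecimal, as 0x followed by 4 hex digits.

In big-endian order the high byte comes first in memory.
The bytes are already most-significant first: 0xF669.

0xF669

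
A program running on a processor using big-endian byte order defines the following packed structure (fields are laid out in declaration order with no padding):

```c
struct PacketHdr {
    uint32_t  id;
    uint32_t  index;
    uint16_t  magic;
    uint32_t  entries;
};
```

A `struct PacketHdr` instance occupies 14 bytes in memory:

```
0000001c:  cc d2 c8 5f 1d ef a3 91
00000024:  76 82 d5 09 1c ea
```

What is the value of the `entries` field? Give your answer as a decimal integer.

`entries` follows `id` (4 B), `index` (4 B), `magic` (2 B), so it starts at offset 4 + 4 + 2 = 10 and occupies 4 bytes.
Bytes at offsets 10..13: D5 09 1C EA.
Big-endian: lowest address holds the most-significant byte.
The bytes are already most-significant first: 0xD5091CEA.
0xD5091CEA = 3574144234.

3574144234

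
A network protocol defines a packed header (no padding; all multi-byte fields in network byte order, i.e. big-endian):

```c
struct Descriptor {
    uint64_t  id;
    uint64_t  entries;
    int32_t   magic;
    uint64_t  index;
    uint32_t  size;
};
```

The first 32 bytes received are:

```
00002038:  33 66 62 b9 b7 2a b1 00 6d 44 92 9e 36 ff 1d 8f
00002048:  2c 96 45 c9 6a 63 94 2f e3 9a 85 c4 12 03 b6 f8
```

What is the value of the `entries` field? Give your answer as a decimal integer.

`entries` follows `id` (8 bytes), so it starts at byte offset 8 and occupies 8 bytes.
Bytes at offsets 8..15: 6D 44 92 9E 36 FF 1D 8F.
Big-endian stores the most-significant byte at the lowest address.
The bytes are already most-significant first: 0x6D44929E36FF1D8F.
0x6D44929E36FF1D8F = 7873579256775646607.

7873579256775646607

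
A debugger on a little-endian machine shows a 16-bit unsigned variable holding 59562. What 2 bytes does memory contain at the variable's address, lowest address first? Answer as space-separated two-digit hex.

AA E8

59562 in hexadecimal, padded to 16 bits, is 0xE8AA.
Split into bytes (most-significant first): E8 AA.
Little-endian stores the least-significant byte at the lowest address.
So at ascending addresses the bytes are AA E8.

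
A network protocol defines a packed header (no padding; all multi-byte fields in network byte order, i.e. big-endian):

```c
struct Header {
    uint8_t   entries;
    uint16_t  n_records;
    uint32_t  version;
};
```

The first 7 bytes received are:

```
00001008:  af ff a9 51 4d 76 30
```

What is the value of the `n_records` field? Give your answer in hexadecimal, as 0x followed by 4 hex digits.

0xFFA9

`n_records` follows `entries` (1 byte), so it starts at byte offset 1 and occupies 2 bytes.
Bytes at offsets 1..2: FF A9.
Big-endian stores the most-significant byte at the lowest address.
The bytes are already most-significant first: 0xFFA9.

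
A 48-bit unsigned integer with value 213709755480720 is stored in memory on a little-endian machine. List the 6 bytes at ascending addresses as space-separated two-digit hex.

90 7A 0F 2E 5E C2

213709755480720 in hexadecimal, padded to 48 bits, is 0xC25E2E0F7A90.
Split into bytes (most-significant first): C2 5E 2E 0F 7A 90.
Little-endian: lowest address holds the least-significant byte.
So at ascending addresses the bytes are 90 7A 0F 2E 5E C2.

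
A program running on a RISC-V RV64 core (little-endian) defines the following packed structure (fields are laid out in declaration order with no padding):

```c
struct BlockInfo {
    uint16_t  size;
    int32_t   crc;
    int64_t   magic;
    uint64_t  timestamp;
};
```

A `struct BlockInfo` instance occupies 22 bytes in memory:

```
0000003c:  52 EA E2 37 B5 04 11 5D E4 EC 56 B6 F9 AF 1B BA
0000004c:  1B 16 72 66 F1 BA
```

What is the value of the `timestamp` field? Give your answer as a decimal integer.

13470660600625084955

`timestamp` follows `size` (2 B), `crc` (4 B), `magic` (8 B), so it starts at offset 2 + 4 + 8 = 14 and occupies 8 bytes.
Bytes at offsets 14..21: 1B BA 1B 16 72 66 F1 BA.
Little-endian stores the least-significant byte at the lowest address.
Reassemble most-significant byte first: BA F1 66 72 16 1B BA 1B → 0xBAF16672161BBA1B.
0xBAF16672161BBA1B = 13470660600625084955.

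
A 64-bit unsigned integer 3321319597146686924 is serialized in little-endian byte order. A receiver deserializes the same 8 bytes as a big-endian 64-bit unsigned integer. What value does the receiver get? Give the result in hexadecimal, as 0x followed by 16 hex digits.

0xCCC5789593B2172E

3321319597146686924 in 64-bit hexadecimal is 0x2E17B2939578C5CC.
Stored little-endian, the bytes at ascending addresses are CC C5 78 95 93 B2 17 2E.
Read back as big-endian, the last byte is least significant, giving 0xCCC5789593B2172E.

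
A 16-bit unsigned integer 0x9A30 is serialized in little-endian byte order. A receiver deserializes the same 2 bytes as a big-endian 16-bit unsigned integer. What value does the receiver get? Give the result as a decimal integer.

Stored little-endian, the bytes at ascending addresses are 30 9A.
Read back as big-endian, the last byte is least significant, giving 0x309A.
0x309A = 12442.

12442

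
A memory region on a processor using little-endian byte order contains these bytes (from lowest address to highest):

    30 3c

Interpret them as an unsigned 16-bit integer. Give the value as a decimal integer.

Little-endian: lowest address holds the least-significant byte.
Reassemble most-significant byte first: 3C 30 → 0x3C30.
0x3C30 = 15408.

15408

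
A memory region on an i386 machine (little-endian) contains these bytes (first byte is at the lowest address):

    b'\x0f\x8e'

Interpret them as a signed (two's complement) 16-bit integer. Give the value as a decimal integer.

Little-endian: lowest address holds the least-significant byte.
Reassemble most-significant byte first: 8E 0F → 0x8E0F.
Top bit is set, so as a signed 16-bit value this is 0x8E0F − 2^16 = -29169.

-29169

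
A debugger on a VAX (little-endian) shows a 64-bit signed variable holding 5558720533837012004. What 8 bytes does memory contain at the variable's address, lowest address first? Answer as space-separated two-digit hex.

5558720533837012004 in hexadecimal, padded to 64 bits, is 0x4D248ADFC9065C24.
Split into bytes (most-significant first): 4D 24 8A DF C9 06 5C 24.
In little-endian order the low byte comes first in memory.
So at ascending addresses the bytes are 24 5C 06 C9 DF 8A 24 4D.

24 5C 06 C9 DF 8A 24 4D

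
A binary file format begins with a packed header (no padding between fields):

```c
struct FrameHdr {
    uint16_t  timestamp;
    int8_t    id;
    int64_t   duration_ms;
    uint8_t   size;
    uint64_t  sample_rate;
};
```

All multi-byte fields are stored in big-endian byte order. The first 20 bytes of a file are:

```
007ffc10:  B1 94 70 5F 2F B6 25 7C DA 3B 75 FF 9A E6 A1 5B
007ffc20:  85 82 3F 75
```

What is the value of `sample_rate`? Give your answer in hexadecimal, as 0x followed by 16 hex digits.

0x9AE6A15B85823F75

`sample_rate` follows `timestamp` (2 B), `id` (1 B), `duration_ms` (8 B), `size` (1 B), so it starts at offset 2 + 1 + 8 + 1 = 12 and occupies 8 bytes.
Bytes at offsets 12..19: 9A E6 A1 5B 85 82 3F 75.
Big-endian stores the most-significant byte at the lowest address.
The bytes are already most-significant first: 0x9AE6A15B85823F75.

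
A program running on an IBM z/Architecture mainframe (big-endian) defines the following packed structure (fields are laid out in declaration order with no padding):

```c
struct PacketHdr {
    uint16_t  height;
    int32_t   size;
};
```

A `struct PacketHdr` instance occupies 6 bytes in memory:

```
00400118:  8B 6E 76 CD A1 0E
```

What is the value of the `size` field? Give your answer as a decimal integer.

1993187598

`size` follows `height` (2 bytes), so it starts at byte offset 2 and occupies 4 bytes.
Bytes at offsets 2..5: 76 CD A1 0E.
Big-endian stores the most-significant byte at the lowest address.
The bytes are already most-significant first: 0x76CDA10E.
0x76CDA10E = 1993187598.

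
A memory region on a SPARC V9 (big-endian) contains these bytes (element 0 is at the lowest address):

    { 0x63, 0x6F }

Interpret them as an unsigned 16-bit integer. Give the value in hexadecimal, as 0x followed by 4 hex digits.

In big-endian order the high byte comes first in memory.
The bytes are already most-significant first: 0x636F.

0x636F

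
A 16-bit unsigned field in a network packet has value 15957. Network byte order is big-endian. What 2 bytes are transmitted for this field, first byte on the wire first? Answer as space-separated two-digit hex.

15957 in hexadecimal, padded to 16 bits, is 0x3E55.
Split into bytes (most-significant first): 3E 55.
In big-endian order the high byte comes first in memory.
So the memory order matches the most-significant-first order: 3E 55.

3E 55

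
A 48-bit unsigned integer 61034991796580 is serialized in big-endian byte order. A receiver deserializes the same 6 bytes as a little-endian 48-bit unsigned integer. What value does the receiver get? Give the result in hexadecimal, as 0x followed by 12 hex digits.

0x644101D18237

61034991796580 in 48-bit hexadecimal is 0x3782D1014164.
Stored big-endian, the bytes at ascending addresses are 37 82 D1 01 41 64.
Read back as little-endian, the first byte is least significant, giving 0x644101D18237.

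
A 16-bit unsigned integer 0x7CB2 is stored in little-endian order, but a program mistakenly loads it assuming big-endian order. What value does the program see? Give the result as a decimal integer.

Stored little-endian, the bytes at ascending addresses are B2 7C.
Read back as big-endian, the last byte is least significant, giving 0xB27C.
0xB27C = 45692.

45692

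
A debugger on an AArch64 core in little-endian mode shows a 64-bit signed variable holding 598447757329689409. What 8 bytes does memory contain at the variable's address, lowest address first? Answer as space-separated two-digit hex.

598447757329689409 in hexadecimal, padded to 64 bits, is 0x084E1D108843EB41.
Split into bytes (most-significant first): 08 4E 1D 10 88 43 EB 41.
Little-endian: lowest address holds the least-significant byte.
So at ascending addresses the bytes are 41 EB 43 88 10 1D 4E 08.

41 EB 43 88 10 1D 4E 08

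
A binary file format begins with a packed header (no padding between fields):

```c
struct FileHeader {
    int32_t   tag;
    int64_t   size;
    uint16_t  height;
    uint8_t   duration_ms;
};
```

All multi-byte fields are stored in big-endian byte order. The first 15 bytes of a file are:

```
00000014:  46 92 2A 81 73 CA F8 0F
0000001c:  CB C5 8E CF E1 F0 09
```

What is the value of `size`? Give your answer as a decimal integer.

`size` follows `tag` (4 bytes), so it starts at byte offset 4 and occupies 8 bytes.
Bytes at offsets 4..11: 73 CA F8 0F CB C5 8E CF.
Big-endian: lowest address holds the most-significant byte.
The bytes are already most-significant first: 0x73CAF80FCBC58ECF.
0x73CAF80FCBC58ECF = 8343754006384185039.

8343754006384185039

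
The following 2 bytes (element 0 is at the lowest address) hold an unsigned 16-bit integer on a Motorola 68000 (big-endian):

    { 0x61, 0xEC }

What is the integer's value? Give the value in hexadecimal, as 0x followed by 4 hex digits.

Big-endian stores the most-significant byte at the lowest address.
The bytes are already most-significant first: 0x61EC.

0x61EC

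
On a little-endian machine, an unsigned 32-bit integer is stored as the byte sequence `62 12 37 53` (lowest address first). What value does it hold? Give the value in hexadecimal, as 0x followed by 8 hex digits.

0x53371262

In little-endian order the low byte comes first in memory.
Reassemble most-significant byte first: 53 37 12 62 → 0x53371262.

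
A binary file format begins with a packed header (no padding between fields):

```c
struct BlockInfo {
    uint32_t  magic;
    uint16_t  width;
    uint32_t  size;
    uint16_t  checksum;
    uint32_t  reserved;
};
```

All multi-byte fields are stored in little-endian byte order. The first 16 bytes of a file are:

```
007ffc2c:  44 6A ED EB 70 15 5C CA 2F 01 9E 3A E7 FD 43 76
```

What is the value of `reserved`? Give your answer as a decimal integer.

1984167399

`reserved` follows `magic` (4 B), `width` (2 B), `size` (4 B), `checksum` (2 B), so it starts at offset 4 + 2 + 4 + 2 = 12 and occupies 4 bytes.
Bytes at offsets 12..15: E7 FD 43 76.
Little-endian: lowest address holds the least-significant byte.
Reassemble most-significant byte first: 76 43 FD E7 → 0x7643FDE7.
0x7643FDE7 = 1984167399.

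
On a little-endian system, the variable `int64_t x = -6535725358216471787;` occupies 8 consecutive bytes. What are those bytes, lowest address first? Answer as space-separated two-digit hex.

Two's complement of -6535725358216471787 in 64 bits: 6535725358216471787 = 0x5AB38F95E60164EB; invert → 0xA54C706A19FE9B14; add 1 → 0xA54C706A19FE9B15.
Split into bytes (most-significant first): A5 4C 70 6A 19 FE 9B 15.
Little-endian stores the least-significant byte at the lowest address.
So at ascending addresses the bytes are 15 9B FE 19 6A 70 4C A5.

15 9B FE 19 6A 70 4C A5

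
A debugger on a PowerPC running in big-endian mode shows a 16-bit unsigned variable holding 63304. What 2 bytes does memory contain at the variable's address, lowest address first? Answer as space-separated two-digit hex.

F7 48

63304 in hexadecimal, padded to 16 bits, is 0xF748.
Split into bytes (most-significant first): F7 48.
Big-endian stores the most-significant byte at the lowest address.
So the memory order matches the most-significant-first order: F7 48.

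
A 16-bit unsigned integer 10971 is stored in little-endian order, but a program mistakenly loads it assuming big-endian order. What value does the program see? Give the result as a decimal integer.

56106

10971 in 16-bit hexadecimal is 0x2ADB.
Stored little-endian, the bytes at ascending addresses are DB 2A.
Read back as big-endian, the last byte is least significant, giving 0xDB2A.
0xDB2A = 56106.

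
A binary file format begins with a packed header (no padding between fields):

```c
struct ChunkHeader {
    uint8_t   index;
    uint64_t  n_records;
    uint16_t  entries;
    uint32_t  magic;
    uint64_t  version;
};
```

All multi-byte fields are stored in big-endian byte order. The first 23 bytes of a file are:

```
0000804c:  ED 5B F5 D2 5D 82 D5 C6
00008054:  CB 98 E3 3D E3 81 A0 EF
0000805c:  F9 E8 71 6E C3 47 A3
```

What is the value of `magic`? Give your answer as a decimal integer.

`magic` follows `index` (1 B), `n_records` (8 B), `entries` (2 B), so it starts at offset 1 + 8 + 2 = 11 and occupies 4 bytes.
Bytes at offsets 11..14: 3D E3 81 A0.
In big-endian order the high byte comes first in memory.
The bytes are already most-significant first: 0x3DE381A0.
0x3DE381A0 = 1038320032.

1038320032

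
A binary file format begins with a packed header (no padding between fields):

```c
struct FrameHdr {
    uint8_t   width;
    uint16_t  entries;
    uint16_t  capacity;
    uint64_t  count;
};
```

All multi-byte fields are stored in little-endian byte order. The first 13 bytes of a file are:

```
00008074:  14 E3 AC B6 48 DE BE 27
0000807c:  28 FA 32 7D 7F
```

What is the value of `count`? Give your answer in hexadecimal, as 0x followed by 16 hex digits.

0x7F7D32FA2827BEDE

`count` follows `width` (1 B), `entries` (2 B), `capacity` (2 B), so it starts at offset 1 + 2 + 2 = 5 and occupies 8 bytes.
Bytes at offsets 5..12: DE BE 27 28 FA 32 7D 7F.
Little-endian stores the least-significant byte at the lowest address.
Reassemble most-significant byte first: 7F 7D 32 FA 28 27 BE DE → 0x7F7D32FA2827BEDE.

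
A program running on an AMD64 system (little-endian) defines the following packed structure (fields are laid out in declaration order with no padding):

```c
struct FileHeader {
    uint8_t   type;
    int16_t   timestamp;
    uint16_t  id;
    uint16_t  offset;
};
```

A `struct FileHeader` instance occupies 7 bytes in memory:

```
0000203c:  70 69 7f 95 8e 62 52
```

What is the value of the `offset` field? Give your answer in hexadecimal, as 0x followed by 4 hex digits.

`offset` follows `type` (1 B), `timestamp` (2 B), `id` (2 B), so it starts at offset 1 + 2 + 2 = 5 and occupies 2 bytes.
Bytes at offsets 5..6: 62 52.
Little-endian stores the least-significant byte at the lowest address.
Reassemble most-significant byte first: 52 62 → 0x5262.

0x5262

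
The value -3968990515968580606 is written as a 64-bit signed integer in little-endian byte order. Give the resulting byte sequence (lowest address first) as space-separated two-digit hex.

02 64 CC 82 27 50 EB C8

Two's complement of -3968990515968580606 in 64 bits: 3968990515968580606 = 0x3714AFD87D339BFE; invert → 0xC8EB502782CC6401; add 1 → 0xC8EB502782CC6402.
Split into bytes (most-significant first): C8 EB 50 27 82 CC 64 02.
In little-endian order the low byte comes first in memory.
So at ascending addresses the bytes are 02 64 CC 82 27 50 EB C8.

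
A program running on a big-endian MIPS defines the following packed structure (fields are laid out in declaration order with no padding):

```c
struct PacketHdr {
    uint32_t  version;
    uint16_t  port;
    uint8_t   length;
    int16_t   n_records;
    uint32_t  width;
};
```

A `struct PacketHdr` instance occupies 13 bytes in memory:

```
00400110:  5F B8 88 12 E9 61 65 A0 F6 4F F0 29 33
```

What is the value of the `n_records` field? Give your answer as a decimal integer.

-24330

`n_records` follows `version` (4 B), `port` (2 B), `length` (1 B), so it starts at offset 4 + 2 + 1 = 7 and occupies 2 bytes.
Bytes at offsets 7..8: A0 F6.
Big-endian stores the most-significant byte at the lowest address.
The bytes are already most-significant first: 0xA0F6.
Top bit is set, so as a signed 16-bit value this is 0xA0F6 − 2^16 = -24330.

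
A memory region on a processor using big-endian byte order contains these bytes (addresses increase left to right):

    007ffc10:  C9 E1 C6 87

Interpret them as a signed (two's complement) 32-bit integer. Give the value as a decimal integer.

-907950457

Big-endian: lowest address holds the most-significant byte.
The bytes are already most-significant first: 0xC9E1C687.
Top bit is set, so as a signed 32-bit value this is 0xC9E1C687 − 2^32 = -907950457.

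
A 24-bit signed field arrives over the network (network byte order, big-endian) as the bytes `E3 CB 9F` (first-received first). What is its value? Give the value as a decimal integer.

-1848417

Big-endian stores the most-significant byte at the lowest address.
The bytes are already most-significant first: 0xE3CB9F.
Top bit is set, so as a signed 24-bit value this is 0xE3CB9F − 2^24 = -1848417.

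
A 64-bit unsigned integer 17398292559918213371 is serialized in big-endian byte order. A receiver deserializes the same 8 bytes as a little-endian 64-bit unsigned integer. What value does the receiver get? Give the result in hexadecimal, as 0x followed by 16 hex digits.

17398292559918213371 in 64-bit hexadecimal is 0xF17326E7343F28FB.
Stored big-endian, the bytes at ascending addresses are F1 73 26 E7 34 3F 28 FB.
Read back as little-endian, the first byte is least significant, giving 0xFB283F34E72673F1.

0xFB283F34E72673F1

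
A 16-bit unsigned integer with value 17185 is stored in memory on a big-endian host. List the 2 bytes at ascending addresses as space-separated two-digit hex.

17185 in hexadecimal, padded to 16 bits, is 0x4321.
Split into bytes (most-significant first): 43 21.
Big-endian: lowest address holds the most-significant byte.
So the memory order matches the most-significant-first order: 43 21.

43 21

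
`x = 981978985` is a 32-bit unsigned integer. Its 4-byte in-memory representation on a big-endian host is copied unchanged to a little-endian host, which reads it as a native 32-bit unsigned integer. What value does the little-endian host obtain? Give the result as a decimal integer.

981978985 in 32-bit hexadecimal is 0x3A87CF69.
Stored big-endian, the bytes at ascending addresses are 3A 87 CF 69.
Read back as little-endian, the first byte is least significant, giving 0x69CF873A.
0x69CF873A = 1775208250.

1775208250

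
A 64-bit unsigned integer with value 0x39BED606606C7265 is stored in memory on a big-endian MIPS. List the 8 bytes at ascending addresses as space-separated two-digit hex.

Split into bytes (most-significant first): 39 BE D6 06 60 6C 72 65.
Big-endian: lowest address holds the most-significant byte.
So the memory order matches the most-significant-first order: 39 BE D6 06 60 6C 72 65.

39 BE D6 06 60 6C 72 65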